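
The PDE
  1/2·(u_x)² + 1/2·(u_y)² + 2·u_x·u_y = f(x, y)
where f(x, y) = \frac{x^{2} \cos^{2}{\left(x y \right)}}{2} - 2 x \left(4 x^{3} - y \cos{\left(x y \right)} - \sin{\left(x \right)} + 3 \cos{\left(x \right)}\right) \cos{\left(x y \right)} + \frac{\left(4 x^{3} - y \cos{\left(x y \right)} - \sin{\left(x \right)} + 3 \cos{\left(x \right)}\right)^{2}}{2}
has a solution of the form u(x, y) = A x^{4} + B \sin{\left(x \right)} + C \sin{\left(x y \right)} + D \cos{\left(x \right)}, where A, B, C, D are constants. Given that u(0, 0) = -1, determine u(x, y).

Answer: u(x, y) = - x^{4} - 3 \sin{\left(x \right)} + \sin{\left(x y \right)} - \cos{\left(x \right)}

Derivation:
Substitute the ansatz u = A x^{4} + B \sin{\left(x \right)} + C \sin{\left(x y \right)} + D \cos{\left(x \right)} into the left-hand side.
Derivatives of the ansatz:
  u_x = 4 A x^{3} + B \cos{\left(x \right)} + C y \cos{\left(x y \right)} - D \sin{\left(x \right)}
  u_y = C x \cos{\left(x y \right)}
Term by term:
  1/2·(u_x)² = 8 A^{2} x^{6} + 4 A B x^{3} \cos{\left(x \right)} + 4 A C x^{3} y \cos{\left(x y \right)} - 4 A D x^{3} \sin{\left(x \right)} + \frac{B^{2} \cos^{2}{\left(x \right)}}{2} + B C y \cos{\left(x \right)} \cos{\left(x y \right)} - B D \sin{\left(x \right)} \cos{\left(x \right)} + \frac{C^{2} y^{2} \cos^{2}{\left(x y \right)}}{2} - C D y \sin{\left(x \right)} \cos{\left(x y \right)} + \frac{D^{2} \sin^{2}{\left(x \right)}}{2}
  1/2·(u_y)² = \frac{C^{2} x^{2} \cos^{2}{\left(x y \right)}}{2}
  2·u_x·u_y = 8 A C x^{4} \cos{\left(x y \right)} + 2 B C x \cos{\left(x \right)} \cos{\left(x y \right)} + 2 C^{2} x y \cos^{2}{\left(x y \right)} - 2 C D x \sin{\left(x \right)} \cos{\left(x y \right)}
So the left-hand side equals
  8 A^{2} x^{6} + 4 A B x^{3} \cos{\left(x \right)} + 8 A C x^{4} \cos{\left(x y \right)} + 4 A C x^{3} y \cos{\left(x y \right)} - 4 A D x^{3} \sin{\left(x \right)} + \frac{B^{2} \cos^{2}{\left(x \right)}}{2} + 2 B C x \cos{\left(x \right)} \cos{\left(x y \right)} + B C y \cos{\left(x \right)} \cos{\left(x y \right)} - B D \sin{\left(x \right)} \cos{\left(x \right)} + \frac{C^{2} x^{2} \cos^{2}{\left(x y \right)}}{2} + 2 C^{2} x y \cos^{2}{\left(x y \right)} + \frac{C^{2} y^{2} \cos^{2}{\left(x y \right)}}{2} - 2 C D x \sin{\left(x \right)} \cos{\left(x y \right)} - C D y \sin{\left(x \right)} \cos{\left(x y \right)} + \frac{D^{2} \sin^{2}{\left(x \right)}}{2}
This must equal f(x, y) identically; expanded, f = 8 x^{6} - 8 x^{4} \cos{\left(x y \right)} - 4 x^{3} y \cos{\left(x y \right)} - 4 x^{3} \sin{\left(x \right)} + 12 x^{3} \cos{\left(x \right)} + \frac{x^{2} \cos^{2}{\left(x y \right)}}{2} + 2 x y \cos^{2}{\left(x y \right)} + 2 x \sin{\left(x \right)} \cos{\left(x y \right)} - 6 x \cos{\left(x \right)} \cos{\left(x y \right)} + \frac{y^{2} \cos^{2}{\left(x y \right)}}{2} + y \sin{\left(x \right)} \cos{\left(x y \right)} - 3 y \cos{\left(x \right)} \cos{\left(x y \right)} + \frac{\sin^{2}{\left(x \right)}}{2} - 3 \sin{\left(x \right)} \cos{\left(x \right)} + \frac{9 \cos^{2}{\left(x \right)}}{2}.
Matching coefficients of the independent functions:
(each divided by its leading coefficient; functions giving the same equation are listed together)
  [x^{6}]:  A^{2} - 1 = 0
  [x^{2} \cos^{2}{\left(x y \right)}, y^{2} \cos^{2}{\left(x y \right)}, x y \cos^{2}{\left(x y \right)}]:  C^{2} - 1 = 0
  [x^{3} \sin{\left(x \right)}]:  A D - 1 = 0
  [x^{3} \cos{\left(x \right)}]:  A B - 3 = 0
  [x^{4} \cos{\left(x y \right)}, x^{3} y \cos{\left(x y \right)}]:  A C + 1 = 0
  [\sin{\left(x \right)} \cos{\left(x \right)}]:  B D - 3 = 0
  [x \sin{\left(x \right)} \cos{\left(x y \right)}, y \sin{\left(x \right)} \cos{\left(x y \right)}]:  C D + 1 = 0
  [x \cos{\left(x \right)} \cos{\left(x y \right)}, y \cos{\left(x \right)} \cos{\left(x y \right)}]:  B C + 3 = 0
  [\sin^{2}{\left(x \right)}]:  D^{2} - 1 = 0
  [\cos^{2}{\left(x \right)}]:  B^{2} - 9 = 0
These equations allow (A, B, C, D) = (-1, -3, 1, -1) or (1, 3, -1, 1).
Impose the point condition(s):
  u(0, 0) = -1  ⟹  D = -1
Only A = -1, B = -3, C = 1, D = -1 satisfies everything.
Hence u(x, y) = - x^{4} - 3 \sin{\left(x \right)} + \sin{\left(x y \right)} - \cos{\left(x \right)}.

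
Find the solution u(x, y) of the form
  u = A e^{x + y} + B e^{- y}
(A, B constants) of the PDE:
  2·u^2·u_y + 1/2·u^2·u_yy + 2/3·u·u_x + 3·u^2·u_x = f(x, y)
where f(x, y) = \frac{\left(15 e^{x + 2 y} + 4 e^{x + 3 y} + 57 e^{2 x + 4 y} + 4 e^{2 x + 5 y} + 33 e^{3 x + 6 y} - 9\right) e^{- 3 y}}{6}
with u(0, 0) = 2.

Answer: u(x, y) = e^{x + y} + e^{- y}

Derivation:
Substitute the ansatz u = A e^{x + y} + B e^{- y} into the left-hand side.
Derivatives of the ansatz:
  u_y = A e^{x} e^{y} - B e^{- y}
  u_yy = A e^{x} e^{y} + B e^{- y}
  u_x = A e^{x} e^{y}
Term by term:
  2·u^2·u_y = 2 A^{3} e^{3 x} e^{3 y} + 2 A^{2} B e^{2 x} e^{y} - 2 A B^{2} e^{x} e^{- y} - 2 B^{3} e^{- 3 y}
  1/2·u^2·u_yy = \frac{A^{3} e^{3 x} e^{3 y}}{2} + \frac{3 A^{2} B e^{2 x} e^{y}}{2} + \frac{3 A B^{2} e^{x} e^{- y}}{2} + \frac{B^{3} e^{- 3 y}}{2}
  2/3·u·u_x = \frac{2 A^{2} e^{2 x} e^{2 y}}{3} + \frac{2 A B e^{x}}{3}
  3·u^2·u_x = 3 A^{3} e^{3 x} e^{3 y} + 6 A^{2} B e^{2 x} e^{y} + 3 A B^{2} e^{x} e^{- y}
So the left-hand side equals
  \frac{11 A^{3} e^{3 x} e^{3 y}}{2} + \frac{19 A^{2} B e^{2 x} e^{y}}{2} + \frac{2 A^{2} e^{2 x} e^{2 y}}{3} + \frac{5 A B^{2} e^{x} e^{- y}}{2} + \frac{2 A B e^{x}}{3} - \frac{3 B^{3} e^{- 3 y}}{2}
This must equal f(x, y) identically; expanded, f = \frac{11 e^{3 x} e^{3 y}}{2} + \frac{2 e^{2 x} e^{2 y}}{3} + \frac{19 e^{2 x} e^{y}}{2} + \frac{2 e^{x}}{3} + \frac{5 e^{x} e^{- y}}{2} - \frac{3 e^{- 3 y}}{2}.
Matching coefficients of the independent functions:
  [e^{x} e^{- y}]:  \frac{5 A B^{2}}{2} = \frac{5}{2}
  [e^{2 x} e^{y}]:  \frac{19 A^{2} B}{2} = \frac{19}{2}
  [e^{2 x} e^{2 y}]:  \frac{2 A^{2}}{3} = \frac{2}{3}
  [e^{3 x} e^{3 y}]:  \frac{11 A^{3}}{2} = \frac{11}{2}
  [e^{x}]:  \frac{2 A B}{3} = \frac{2}{3}
  [e^{- 3 y}]:  - \frac{3 B^{3}}{2} = - \frac{3}{2}
Solving: A = 1, B = 1.
Check against the point condition:
  u(0, 0) = 2  ⟹  A + B = 2  ✓
Hence u(x, y) = e^{x + y} + e^{- y}.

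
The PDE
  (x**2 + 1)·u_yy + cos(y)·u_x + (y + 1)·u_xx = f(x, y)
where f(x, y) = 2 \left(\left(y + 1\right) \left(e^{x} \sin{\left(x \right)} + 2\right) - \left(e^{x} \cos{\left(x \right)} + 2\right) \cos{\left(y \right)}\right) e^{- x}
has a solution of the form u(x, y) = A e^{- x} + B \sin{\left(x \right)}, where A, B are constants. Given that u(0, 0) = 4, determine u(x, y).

Substitute the ansatz u = A e^{- x} + B \sin{\left(x \right)} into the left-hand side.
Derivatives of the ansatz:
  u_yy = 0
  u_x = - A e^{- x} + B \cos{\left(x \right)}
  u_xx = A e^{- x} - B \sin{\left(x \right)}
Term by term:
  (x**2 + 1)·u_yy = 0
  cos(y)·u_x = - A e^{- x} \cos{\left(y \right)} + B \cos{\left(x \right)} \cos{\left(y \right)}
  (y + 1)·u_xx = A y e^{- x} + A e^{- x} - B y \sin{\left(x \right)} - B \sin{\left(x \right)}
So the left-hand side equals
  A y e^{- x} - A e^{- x} \cos{\left(y \right)} + A e^{- x} - B y \sin{\left(x \right)} - B \sin{\left(x \right)} + B \cos{\left(x \right)} \cos{\left(y \right)}
This must equal f(x, y) identically; expanded, f = 2 y \sin{\left(x \right)} + 4 y e^{- x} + 2 \sin{\left(x \right)} - 2 \cos{\left(x \right)} \cos{\left(y \right)} - 4 e^{- x} \cos{\left(y \right)} + 4 e^{- x}.
Matching coefficients of the independent functions:
  [y e^{- x}, e^{- x}]:  A = 4
  [y \sin{\left(x \right)}, \sin{\left(x \right)}]:  - B = 2
  [e^{- x} \cos{\left(y \right)}]:  - A = -4
  [\cos{\left(x \right)} \cos{\left(y \right)}]:  B = -2
Solving: A = 4, B = -2.
Check against the point condition:
  u(0, 0) = 4  ⟹  A = 4  ✓
Hence u(x, y) = - 2 \sin{\left(x \right)} + 4 e^{- x}.

Answer: u(x, y) = - 2 \sin{\left(x \right)} + 4 e^{- x}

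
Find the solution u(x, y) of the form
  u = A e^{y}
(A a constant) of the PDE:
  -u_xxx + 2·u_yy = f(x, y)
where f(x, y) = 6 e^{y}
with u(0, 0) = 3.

Substitute the ansatz u = A e^{y} into the left-hand side.
Derivatives of the ansatz:
  u_xxx = 0
  u_yy = A e^{y}
Term by term:
  -u_xxx = 0
  2·u_yy = 2 A e^{y}
So the left-hand side equals
  2 A e^{y}
This must equal f(x, y) = 6 e^{y} identically.
Matching coefficients of the independent functions:
  [e^{y}]:  2 A = 6
Solving: A = 3.
Check against the point condition:
  u(0, 0) = 3  ⟹  A = 3  ✓
Hence u(x, y) = 3 e^{y}.

Answer: u(x, y) = 3 e^{y}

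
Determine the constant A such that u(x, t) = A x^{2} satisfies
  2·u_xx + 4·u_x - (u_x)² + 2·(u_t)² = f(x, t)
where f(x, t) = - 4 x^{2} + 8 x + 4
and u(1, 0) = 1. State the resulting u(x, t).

Substitute the ansatz u = A x^{2} into the left-hand side.
Derivatives of the ansatz:
  u_xx = 2 A
  u_x = 2 A x
  u_t = 0
Term by term:
  2·u_xx = 4 A
  4·u_x = 8 A x
  -(u_x)² = - 4 A^{2} x^{2}
  2·(u_t)² = 0
So the left-hand side equals
  - 4 A^{2} x^{2} + 8 A x + 4 A
This must equal f(x, t) = - 4 x^{2} + 8 x + 4 identically.
Matching coefficients of the independent functions:
  [constant term]:  4 A = 4
  [x]:  8 A = 8
  [x^{2}]:  - 4 A^{2} = -4
Solving: A = 1.
Check against the point condition:
  u(1, 0) = 1  ⟹  A = 1  ✓
Hence u(x, t) = x^{2}.

Answer: u(x, t) = x^{2}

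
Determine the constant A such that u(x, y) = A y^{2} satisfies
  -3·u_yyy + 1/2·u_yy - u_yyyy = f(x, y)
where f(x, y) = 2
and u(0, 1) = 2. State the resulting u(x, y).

Answer: u(x, y) = 2 y^{2}

Derivation:
Substitute the ansatz u = A y^{2} into the left-hand side.
Derivatives of the ansatz:
  u_yyy = 0
  u_yy = 2 A
  u_yyyy = 0
Term by term:
  -3·u_yyy = 0
  1/2·u_yy = A
  -u_yyyy = 0
So the left-hand side equals
  A
This must equal f(x, y) = 2 identically.
Matching coefficients of the independent functions:
  [constant term]:  A = 2
Solving: A = 2.
Check against the point condition:
  u(0, 1) = 2  ⟹  A = 2  ✓
Hence u(x, y) = 2 y^{2}.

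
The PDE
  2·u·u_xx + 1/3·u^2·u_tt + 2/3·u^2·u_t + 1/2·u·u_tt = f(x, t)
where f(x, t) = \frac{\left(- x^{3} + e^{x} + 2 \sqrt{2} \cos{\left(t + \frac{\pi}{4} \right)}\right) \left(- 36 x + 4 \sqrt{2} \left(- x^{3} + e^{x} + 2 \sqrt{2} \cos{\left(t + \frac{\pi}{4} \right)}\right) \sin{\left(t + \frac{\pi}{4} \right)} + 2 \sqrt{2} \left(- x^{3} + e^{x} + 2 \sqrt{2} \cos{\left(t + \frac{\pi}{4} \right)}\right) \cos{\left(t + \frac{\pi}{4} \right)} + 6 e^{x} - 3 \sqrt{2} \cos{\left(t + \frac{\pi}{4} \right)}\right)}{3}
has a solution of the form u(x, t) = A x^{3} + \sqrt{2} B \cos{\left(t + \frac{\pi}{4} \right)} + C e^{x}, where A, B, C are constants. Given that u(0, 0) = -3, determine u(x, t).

Substitute the ansatz u = A x^{3} + \sqrt{2} B \cos{\left(t + \frac{\pi}{4} \right)} + C e^{x} into the left-hand side.
Derivatives of the ansatz:
  u_xx = 6 A x + C e^{x}
  u_tt = - \sqrt{2} B \cos{\left(t + \frac{\pi}{4} \right)}
  u_t = - \sqrt{2} B \sin{\left(t + \frac{\pi}{4} \right)}
Term by term:
  2·u·u_xx = 12 A^{2} x^{4} + 12 \sqrt{2} A B x \cos{\left(t + \frac{\pi}{4} \right)} + 2 A C x^{3} e^{x} + 12 A C x e^{x} + 2 \sqrt{2} B C e^{x} \cos{\left(t + \frac{\pi}{4} \right)} + 2 C^{2} e^{2 x}
  1/3·u^2·u_tt = - \frac{\sqrt{2} A^{2} B x^{6} \cos{\left(t + \frac{\pi}{4} \right)}}{3} - \frac{4 A B^{2} x^{3} \cos^{2}{\left(t + \frac{\pi}{4} \right)}}{3} - \frac{2 \sqrt{2} A B C x^{3} e^{x} \cos{\left(t + \frac{\pi}{4} \right)}}{3} - \frac{2 \sqrt{2} B^{3} \cos^{3}{\left(t + \frac{\pi}{4} \right)}}{3} - \frac{4 B^{2} C e^{x} \cos^{2}{\left(t + \frac{\pi}{4} \right)}}{3} - \frac{\sqrt{2} B C^{2} e^{2 x} \cos{\left(t + \frac{\pi}{4} \right)}}{3}
  2/3·u^2·u_t = - \frac{2 \sqrt{2} A^{2} B x^{6} \sin{\left(t + \frac{\pi}{4} \right)}}{3} - \frac{8 A B^{2} x^{3} \sin{\left(t + \frac{\pi}{4} \right)} \cos{\left(t + \frac{\pi}{4} \right)}}{3} - \frac{4 \sqrt{2} A B C x^{3} e^{x} \sin{\left(t + \frac{\pi}{4} \right)}}{3} - \frac{4 \sqrt{2} B^{3} \sin{\left(t + \frac{\pi}{4} \right)} \cos^{2}{\left(t + \frac{\pi}{4} \right)}}{3} - \frac{8 B^{2} C e^{x} \sin{\left(t + \frac{\pi}{4} \right)} \cos{\left(t + \frac{\pi}{4} \right)}}{3} - \frac{2 \sqrt{2} B C^{2} e^{2 x} \sin{\left(t + \frac{\pi}{4} \right)}}{3}
  1/2·u·u_tt = - \frac{\sqrt{2} A B x^{3} \cos{\left(t + \frac{\pi}{4} \right)}}{2} - B^{2} \cos^{2}{\left(t + \frac{\pi}{4} \right)} - \frac{\sqrt{2} B C e^{x} \cos{\left(t + \frac{\pi}{4} \right)}}{2}
So the left-hand side equals
  - \frac{2 \sqrt{2} A^{2} B x^{6} \sin{\left(t + \frac{\pi}{4} \right)}}{3} - \frac{\sqrt{2} A^{2} B x^{6} \cos{\left(t + \frac{\pi}{4} \right)}}{3} + 12 A^{2} x^{4} - \frac{8 A B^{2} x^{3} \sin{\left(t + \frac{\pi}{4} \right)} \cos{\left(t + \frac{\pi}{4} \right)}}{3} - \frac{4 A B^{2} x^{3} \cos^{2}{\left(t + \frac{\pi}{4} \right)}}{3} - \frac{4 \sqrt{2} A B C x^{3} e^{x} \sin{\left(t + \frac{\pi}{4} \right)}}{3} - \frac{2 \sqrt{2} A B C x^{3} e^{x} \cos{\left(t + \frac{\pi}{4} \right)}}{3} - \frac{\sqrt{2} A B x^{3} \cos{\left(t + \frac{\pi}{4} \right)}}{2} + 12 \sqrt{2} A B x \cos{\left(t + \frac{\pi}{4} \right)} + 2 A C x^{3} e^{x} + 12 A C x e^{x} - \frac{4 \sqrt{2} B^{3} \sin{\left(t + \frac{\pi}{4} \right)} \cos^{2}{\left(t + \frac{\pi}{4} \right)}}{3} - \frac{2 \sqrt{2} B^{3} \cos^{3}{\left(t + \frac{\pi}{4} \right)}}{3} - \frac{8 B^{2} C e^{x} \sin{\left(t + \frac{\pi}{4} \right)} \cos{\left(t + \frac{\pi}{4} \right)}}{3} - \frac{4 B^{2} C e^{x} \cos^{2}{\left(t + \frac{\pi}{4} \right)}}{3} - B^{2} \cos^{2}{\left(t + \frac{\pi}{4} \right)} - \frac{2 \sqrt{2} B C^{2} e^{2 x} \sin{\left(t + \frac{\pi}{4} \right)}}{3} - \frac{\sqrt{2} B C^{2} e^{2 x} \cos{\left(t + \frac{\pi}{4} \right)}}{3} + \frac{3 \sqrt{2} B C e^{x} \cos{\left(t + \frac{\pi}{4} \right)}}{2} + 2 C^{2} e^{2 x}
This must equal f(x, t) identically; expanded, f = \frac{4 \sqrt{2} x^{6} \sin{\left(t + \frac{\pi}{4} \right)}}{3} + \frac{2 \sqrt{2} x^{6} \cos{\left(t + \frac{\pi}{4} \right)}}{3} + 12 x^{4} - \frac{8 \sqrt{2} x^{3} e^{x} \sin{\left(t + \frac{\pi}{4} \right)}}{3} - \frac{4 \sqrt{2} x^{3} e^{x} \cos{\left(t + \frac{\pi}{4} \right)}}{3} - 2 x^{3} e^{x} - \frac{32 x^{3} \sin{\left(t + \frac{\pi}{4} \right)} \cos{\left(t + \frac{\pi}{4} \right)}}{3} - \frac{16 x^{3} \cos^{2}{\left(t + \frac{\pi}{4} \right)}}{3} + \sqrt{2} x^{3} \cos{\left(t + \frac{\pi}{4} \right)} - 12 x e^{x} - 24 \sqrt{2} x \cos{\left(t + \frac{\pi}{4} \right)} + \frac{4 \sqrt{2} e^{2 x} \sin{\left(t + \frac{\pi}{4} \right)}}{3} + \frac{2 \sqrt{2} e^{2 x} \cos{\left(t + \frac{\pi}{4} \right)}}{3} + 2 e^{2 x} + \frac{32 e^{x} \sin{\left(t + \frac{\pi}{4} \right)} \cos{\left(t + \frac{\pi}{4} \right)}}{3} + \frac{16 e^{x} \cos^{2}{\left(t + \frac{\pi}{4} \right)}}{3} + 3 \sqrt{2} e^{x} \cos{\left(t + \frac{\pi}{4} \right)} + \frac{32 \sqrt{2} \sin{\left(t + \frac{\pi}{4} \right)} \cos^{2}{\left(t + \frac{\pi}{4} \right)}}{3} + \frac{16 \sqrt{2} \cos^{3}{\left(t + \frac{\pi}{4} \right)}}{3} - 4 \cos^{2}{\left(t + \frac{\pi}{4} \right)}.
Matching coefficients of the independent functions:
(each divided by its leading coefficient; functions giving the same equation are listed together)
  [x^{4}]:  A^{2} - 1 = 0
  [\sqrt{2} \cos^{3}{\left(t + \frac{\pi}{4} \right)}, \sqrt{2} \sin{\left(t + \frac{\pi}{4} \right)} \cos^{2}{\left(t + \frac{\pi}{4} \right)}]:  B^{3} + 8 = 0
  [x e^{x}, x^{3} e^{x}]:  A C + 1 = 0
  [x^{3} \cos^{2}{\left(t + \frac{\pi}{4} \right)}, x^{3} \sin{\left(t + \frac{\pi}{4} \right)} \cos{\left(t + \frac{\pi}{4} \right)}]:  A B^{2} - 4 = 0
  [e^{x} \cos^{2}{\left(t + \frac{\pi}{4} \right)}, e^{x} \sin{\left(t + \frac{\pi}{4} \right)} \cos{\left(t + \frac{\pi}{4} \right)}]:  B^{2} C + 4 = 0
  [\sqrt{2} x \cos{\left(t + \frac{\pi}{4} \right)}, \sqrt{2} x^{3} \cos{\left(t + \frac{\pi}{4} \right)}]:  A B + 2 = 0
  [\sqrt{2} x^{6} \sin{\left(t + \frac{\pi}{4} \right)}, \sqrt{2} x^{6} \cos{\left(t + \frac{\pi}{4} \right)}]:  A^{2} B + 2 = 0
  [\sqrt{2} e^{x} \cos{\left(t + \frac{\pi}{4} \right)}]:  B C - 2 = 0
  [\sqrt{2} e^{2 x} \sin{\left(t + \frac{\pi}{4} \right)}, \sqrt{2} e^{2 x} \cos{\left(t + \frac{\pi}{4} \right)}]:  B C^{2} + 2 = 0
  [\sqrt{2} x^{3} e^{x} \sin{\left(t + \frac{\pi}{4} \right)}, \sqrt{2} x^{3} e^{x} \cos{\left(t + \frac{\pi}{4} \right)}]:  A B C - 2 = 0
  [e^{2 x}]:  C^{2} - 1 = 0
  [\cos^{2}{\left(t + \frac{\pi}{4} \right)}]:  B^{2} - 4 = 0
Solving: A = 1, B = -2, C = -1.
Check against the point condition:
  u(0, 0) = -3  ⟹  B + C = -3  ✓
Hence u(x, t) = x^{3} - e^{x} - 2 \sqrt{2} \cos{\left(t + \frac{\pi}{4} \right)}.

Answer: u(x, t) = x^{3} - e^{x} - 2 \sqrt{2} \cos{\left(t + \frac{\pi}{4} \right)}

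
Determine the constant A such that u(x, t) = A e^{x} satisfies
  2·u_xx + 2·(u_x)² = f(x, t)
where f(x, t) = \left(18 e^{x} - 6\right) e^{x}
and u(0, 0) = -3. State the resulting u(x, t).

Substitute the ansatz u = A e^{x} into the left-hand side.
Derivatives of the ansatz:
  u_xx = A e^{x}
  u_x = A e^{x}
Term by term:
  2·u_xx = 2 A e^{x}
  2·(u_x)² = 2 A^{2} e^{2 x}
So the left-hand side equals
  2 A^{2} e^{2 x} + 2 A e^{x}
This must equal f(x, t) = \left(18 e^{x} - 6\right) e^{x} identically.
Matching coefficients of the independent functions:
  [e^{x}]:  2 A = -6
  [e^{2 x}]:  2 A^{2} = 18
Solving: A = -3.
Check against the point condition:
  u(0, 0) = -3  ⟹  A = -3  ✓
Hence u(x, t) = - 3 e^{x}.

Answer: u(x, t) = - 3 e^{x}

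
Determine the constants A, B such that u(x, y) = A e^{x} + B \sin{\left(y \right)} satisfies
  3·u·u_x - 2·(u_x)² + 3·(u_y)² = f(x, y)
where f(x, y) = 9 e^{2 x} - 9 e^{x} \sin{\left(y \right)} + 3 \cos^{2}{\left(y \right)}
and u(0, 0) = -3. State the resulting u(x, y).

Substitute the ansatz u = A e^{x} + B \sin{\left(y \right)} into the left-hand side.
Derivatives of the ansatz:
  u_x = A e^{x}
  u_y = B \cos{\left(y \right)}
Term by term:
  3·u·u_x = 3 A^{2} e^{2 x} + 3 A B e^{x} \sin{\left(y \right)}
  -2·(u_x)² = - 2 A^{2} e^{2 x}
  3·(u_y)² = 3 B^{2} \cos^{2}{\left(y \right)}
So the left-hand side equals
  A^{2} e^{2 x} + 3 A B e^{x} \sin{\left(y \right)} + 3 B^{2} \cos^{2}{\left(y \right)}
This must equal f(x, y) = 9 e^{2 x} - 9 e^{x} \sin{\left(y \right)} + 3 \cos^{2}{\left(y \right)} identically.
Matching coefficients of the independent functions:
  [e^{x} \sin{\left(y \right)}]:  3 A B = -9
  [e^{2 x}]:  A^{2} = 9
  [\cos^{2}{\left(y \right)}]:  3 B^{2} = 3
These equations allow (A, B) = (-3, 1) or (3, -1).
Impose the point condition(s):
  u(0, 0) = -3  ⟹  A = -3
Only A = -3, B = 1 satisfies everything.
Hence u(x, y) = - 3 e^{x} + \sin{\left(y \right)}.

Answer: u(x, y) = - 3 e^{x} + \sin{\left(y \right)}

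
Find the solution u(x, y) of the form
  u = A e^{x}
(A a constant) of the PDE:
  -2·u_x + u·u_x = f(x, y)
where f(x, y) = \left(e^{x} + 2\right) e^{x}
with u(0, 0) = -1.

Substitute the ansatz u = A e^{x} into the left-hand side.
Derivatives of the ansatz:
  u_x = A e^{x}
Term by term:
  -2·u_x = - 2 A e^{x}
  u·u_x = A^{2} e^{2 x}
So the left-hand side equals
  A^{2} e^{2 x} - 2 A e^{x}
This must equal f(x, y) = \left(e^{x} + 2\right) e^{x} identically.
Matching coefficients of the independent functions:
  [e^{x}]:  - 2 A = 2
  [e^{2 x}]:  A^{2} = 1
Solving: A = -1.
Check against the point condition:
  u(0, 0) = -1  ⟹  A = -1  ✓
Hence u(x, y) = - e^{x}.

Answer: u(x, y) = - e^{x}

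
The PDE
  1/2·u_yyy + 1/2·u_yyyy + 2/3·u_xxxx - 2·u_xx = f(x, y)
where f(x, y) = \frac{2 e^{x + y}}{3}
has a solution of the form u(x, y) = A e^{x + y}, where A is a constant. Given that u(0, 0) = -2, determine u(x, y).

Substitute the ansatz u = A e^{x + y} into the left-hand side.
Derivatives of the ansatz:
  u_yyy = A e^{x} e^{y}
  u_yyyy = A e^{x} e^{y}
  u_xxxx = A e^{x} e^{y}
  u_xx = A e^{x} e^{y}
Term by term:
  1/2·u_yyy = \frac{A e^{x} e^{y}}{2}
  1/2·u_yyyy = \frac{A e^{x} e^{y}}{2}
  2/3·u_xxxx = \frac{2 A e^{x} e^{y}}{3}
  -2·u_xx = - 2 A e^{x} e^{y}
So the left-hand side equals
  - \frac{A e^{x} e^{y}}{3}
This must equal f(x, y) identically; expanded, f = \frac{2 e^{x} e^{y}}{3}.
Matching coefficients of the independent functions:
  [e^{x} e^{y}]:  - \frac{A}{3} = \frac{2}{3}
Solving: A = -2.
Check against the point condition:
  u(0, 0) = -2  ⟹  A = -2  ✓
Hence u(x, y) = - 2 e^{x + y}.

Answer: u(x, y) = - 2 e^{x + y}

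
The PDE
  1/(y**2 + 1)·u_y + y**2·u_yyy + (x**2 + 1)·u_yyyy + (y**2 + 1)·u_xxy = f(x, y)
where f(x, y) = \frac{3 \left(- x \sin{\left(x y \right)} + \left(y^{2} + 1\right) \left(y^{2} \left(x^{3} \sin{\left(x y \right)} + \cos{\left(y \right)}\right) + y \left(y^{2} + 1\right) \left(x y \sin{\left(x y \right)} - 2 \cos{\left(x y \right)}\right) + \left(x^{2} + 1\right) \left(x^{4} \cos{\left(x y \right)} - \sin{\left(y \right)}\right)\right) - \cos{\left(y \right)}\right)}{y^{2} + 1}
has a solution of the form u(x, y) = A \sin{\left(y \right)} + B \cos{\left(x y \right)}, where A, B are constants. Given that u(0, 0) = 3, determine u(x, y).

Substitute the ansatz u = A \sin{\left(y \right)} + B \cos{\left(x y \right)} into the left-hand side.
Derivatives of the ansatz:
  u_y = A \cos{\left(y \right)} - B x \sin{\left(x y \right)}
  u_yyy = - A \cos{\left(y \right)} + B x^{3} \sin{\left(x y \right)}
  u_yyyy = A \sin{\left(y \right)} + B x^{4} \cos{\left(x y \right)}
  u_xxy = B x y^{2} \sin{\left(x y \right)} - 2 B y \cos{\left(x y \right)}
Term by term:
  1/(y**2 + 1)·u_y = \frac{A \cos{\left(y \right)}}{y^{2} + 1} - \frac{B x \sin{\left(x y \right)}}{y^{2} + 1}
  y**2·u_yyy = - A y^{2} \cos{\left(y \right)} + B x^{3} y^{2} \sin{\left(x y \right)}
  (x**2 + 1)·u_yyyy = A x^{2} \sin{\left(y \right)} + A \sin{\left(y \right)} + B x^{6} \cos{\left(x y \right)} + B x^{4} \cos{\left(x y \right)}
  (y**2 + 1)·u_xxy = B x y^{4} \sin{\left(x y \right)} + B x y^{2} \sin{\left(x y \right)} - 2 B y^{3} \cos{\left(x y \right)} - 2 B y \cos{\left(x y \right)}
So the left-hand side equals
  A x^{2} \sin{\left(y \right)} - A y^{2} \cos{\left(y \right)} + A \sin{\left(y \right)} + \frac{A \cos{\left(y \right)}}{y^{2} + 1} + B x^{6} \cos{\left(x y \right)} + B x^{4} \cos{\left(x y \right)} + B x^{3} y^{2} \sin{\left(x y \right)} + B x y^{4} \sin{\left(x y \right)} + B x y^{2} \sin{\left(x y \right)} - \frac{B x \sin{\left(x y \right)}}{y^{2} + 1} - 2 B y^{3} \cos{\left(x y \right)} - 2 B y \cos{\left(x y \right)}
This must equal f(x, y) identically; expanded, f = 3 x^{6} \cos{\left(x y \right)} + 3 x^{4} \cos{\left(x y \right)} + 3 x^{3} y^{2} \sin{\left(x y \right)} - 3 x^{2} \sin{\left(y \right)} + 3 x y^{4} \sin{\left(x y \right)} + 3 x y^{2} \sin{\left(x y \right)} - \frac{3 x \sin{\left(x y \right)}}{y^{2} + 1} - 6 y^{3} \cos{\left(x y \right)} + 3 y^{2} \cos{\left(y \right)} - 6 y \cos{\left(x y \right)} - 3 \sin{\left(y \right)} - \frac{3 \cos{\left(y \right)}}{y^{2} + 1}.
Matching coefficients of the independent functions:
  [x^{2} \sin{\left(y \right)}, \frac{\cos{\left(y \right)}}{y^{2} + 1}, \sin{\left(y \right)}]:  A = -3
  [x^{4} \cos{\left(x y \right)}, x^{6} \cos{\left(x y \right)}, x y^{2} \sin{\left(x y \right)}, x y^{4} \sin{\left(x y \right)}, …]:  B = 3
  [y \cos{\left(x y \right)}, y^{3} \cos{\left(x y \right)}]:  - 2 B = -6
  [y^{2} \cos{\left(y \right)}]:  - A = 3
  [\frac{x \sin{\left(x y \right)}}{y^{2} + 1}]:  - B = -3
Solving: A = -3, B = 3.
Check against the point condition:
  u(0, 0) = 3  ⟹  B = 3  ✓
Hence u(x, y) = - 3 \sin{\left(y \right)} + 3 \cos{\left(x y \right)}.

Answer: u(x, y) = - 3 \sin{\left(y \right)} + 3 \cos{\left(x y \right)}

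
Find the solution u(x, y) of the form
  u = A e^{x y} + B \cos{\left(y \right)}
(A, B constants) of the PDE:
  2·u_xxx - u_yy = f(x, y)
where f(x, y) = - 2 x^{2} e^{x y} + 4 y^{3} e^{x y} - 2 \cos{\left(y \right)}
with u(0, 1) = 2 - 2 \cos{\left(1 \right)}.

Answer: u(x, y) = 2 e^{x y} - 2 \cos{\left(y \right)}

Derivation:
Substitute the ansatz u = A e^{x y} + B \cos{\left(y \right)} into the left-hand side.
Derivatives of the ansatz:
  u_xxx = A y^{3} e^{x y}
  u_yy = A x^{2} e^{x y} - B \cos{\left(y \right)}
Term by term:
  2·u_xxx = 2 A y^{3} e^{x y}
  -u_yy = - A x^{2} e^{x y} + B \cos{\left(y \right)}
So the left-hand side equals
  - A x^{2} e^{x y} + 2 A y^{3} e^{x y} + B \cos{\left(y \right)}
This must equal f(x, y) = - 2 x^{2} e^{x y} + 4 y^{3} e^{x y} - 2 \cos{\left(y \right)} identically.
Matching coefficients of the independent functions:
  [x^{2} e^{x y}]:  - A = -2
  [y^{3} e^{x y}]:  2 A = 4
  [\cos{\left(y \right)}]:  B = -2
Solving: A = 2, B = -2.
Check against the point condition:
  u(0, 1) = 2 - 2 \cos{\left(1 \right)}  ⟹  A + B \cos{\left(1 \right)} = 2 - 2 \cos{\left(1 \right)}  ✓
Hence u(x, y) = 2 e^{x y} - 2 \cos{\left(y \right)}.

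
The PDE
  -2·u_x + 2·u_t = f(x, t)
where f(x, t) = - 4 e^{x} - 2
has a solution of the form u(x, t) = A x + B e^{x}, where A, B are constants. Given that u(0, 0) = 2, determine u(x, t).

Substitute the ansatz u = A x + B e^{x} into the left-hand side.
Derivatives of the ansatz:
  u_x = A + B e^{x}
  u_t = 0
Term by term:
  -2·u_x = - 2 A - 2 B e^{x}
  2·u_t = 0
So the left-hand side equals
  - 2 A - 2 B e^{x}
This must equal f(x, t) = - 4 e^{x} - 2 identically.
Matching coefficients of the independent functions:
  [constant term]:  - 2 A = -2
  [e^{x}]:  - 2 B = -4
Solving: A = 1, B = 2.
Check against the point condition:
  u(0, 0) = 2  ⟹  B = 2  ✓
Hence u(x, t) = x + 2 e^{x}.

Answer: u(x, t) = x + 2 e^{x}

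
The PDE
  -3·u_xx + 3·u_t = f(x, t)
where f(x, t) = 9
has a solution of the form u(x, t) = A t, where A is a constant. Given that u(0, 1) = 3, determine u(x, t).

Substitute the ansatz u = A t into the left-hand side.
Derivatives of the ansatz:
  u_xx = 0
  u_t = A
Term by term:
  -3·u_xx = 0
  3·u_t = 3 A
So the left-hand side equals
  3 A
This must equal f(x, t) = 9 identically.
Matching coefficients of the independent functions:
  [constant term]:  3 A = 9
Solving: A = 3.
Check against the point condition:
  u(0, 1) = 3  ⟹  A = 3  ✓
Hence u(x, t) = 3 t.

Answer: u(x, t) = 3 t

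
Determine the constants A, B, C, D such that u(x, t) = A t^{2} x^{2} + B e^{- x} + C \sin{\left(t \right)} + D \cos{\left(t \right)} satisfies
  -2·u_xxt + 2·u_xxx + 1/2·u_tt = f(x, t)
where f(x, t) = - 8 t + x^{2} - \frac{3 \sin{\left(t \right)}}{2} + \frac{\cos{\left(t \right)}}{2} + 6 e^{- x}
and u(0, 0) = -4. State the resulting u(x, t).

Answer: u(x, t) = t^{2} x^{2} + 3 \sin{\left(t \right)} - \cos{\left(t \right)} - 3 e^{- x}

Derivation:
Substitute the ansatz u = A t^{2} x^{2} + B e^{- x} + C \sin{\left(t \right)} + D \cos{\left(t \right)} into the left-hand side.
Derivatives of the ansatz:
  u_xxt = 4 A t
  u_xxx = - B e^{- x}
  u_tt = 2 A x^{2} - C \sin{\left(t \right)} - D \cos{\left(t \right)}
Term by term:
  -2·u_xxt = - 8 A t
  2·u_xxx = - 2 B e^{- x}
  1/2·u_tt = A x^{2} - \frac{C \sin{\left(t \right)}}{2} - \frac{D \cos{\left(t \right)}}{2}
So the left-hand side equals
  - 8 A t + A x^{2} - 2 B e^{- x} - \frac{C \sin{\left(t \right)}}{2} - \frac{D \cos{\left(t \right)}}{2}
This must equal f(x, t) = - 8 t + x^{2} - \frac{3 \sin{\left(t \right)}}{2} + \frac{\cos{\left(t \right)}}{2} + 6 e^{- x} identically.
Matching coefficients of the independent functions:
  [t]:  - 8 A = -8
  [x^{2}]:  A = 1
  [e^{- x}]:  - 2 B = 6
  [\sin{\left(t \right)}]:  - \frac{C}{2} = - \frac{3}{2}
  [\cos{\left(t \right)}]:  - \frac{D}{2} = \frac{1}{2}
Solving: A = 1, B = -3, C = 3, D = -1.
Check against the point condition:
  u(0, 0) = -4  ⟹  B + D = -4  ✓
Hence u(x, t) = t^{2} x^{2} + 3 \sin{\left(t \right)} - \cos{\left(t \right)} - 3 e^{- x}.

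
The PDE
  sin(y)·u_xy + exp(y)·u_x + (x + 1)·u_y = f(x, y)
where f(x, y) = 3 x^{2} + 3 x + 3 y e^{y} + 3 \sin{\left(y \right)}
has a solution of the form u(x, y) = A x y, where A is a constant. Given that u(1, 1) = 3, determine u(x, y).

Substitute the ansatz u = A x y into the left-hand side.
Derivatives of the ansatz:
  u_xy = A
  u_x = A y
  u_y = A x
Term by term:
  sin(y)·u_xy = A \sin{\left(y \right)}
  exp(y)·u_x = A y e^{y}
  (x + 1)·u_y = A x^{2} + A x
So the left-hand side equals
  A x^{2} + A x + A y e^{y} + A \sin{\left(y \right)}
This must equal f(x, y) = 3 x^{2} + 3 x + 3 y e^{y} + 3 \sin{\left(y \right)} identically.
Matching coefficients of the independent functions:
  [x, x^{2}, y e^{y}, \sin{\left(y \right)}]:  A = 3
Solving: A = 3.
Check against the point condition:
  u(1, 1) = 3  ⟹  A = 3  ✓
Hence u(x, y) = 3 x y.

Answer: u(x, y) = 3 x y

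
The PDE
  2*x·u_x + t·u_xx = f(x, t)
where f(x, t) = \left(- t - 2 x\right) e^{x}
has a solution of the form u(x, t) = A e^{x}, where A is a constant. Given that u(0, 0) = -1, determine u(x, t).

Substitute the ansatz u = A e^{x} into the left-hand side.
Derivatives of the ansatz:
  u_x = A e^{x}
  u_xx = A e^{x}
Term by term:
  2*x·u_x = 2 A x e^{x}
  t·u_xx = A t e^{x}
So the left-hand side equals
  A t e^{x} + 2 A x e^{x}
This must equal f(x, t) identically; expanded, f = - t e^{x} - 2 x e^{x}.
Matching coefficients of the independent functions:
  [t e^{x}]:  A = -1
  [x e^{x}]:  2 A = -2
Solving: A = -1.
Check against the point condition:
  u(0, 0) = -1  ⟹  A = -1  ✓
Hence u(x, t) = - e^{x}.

Answer: u(x, t) = - e^{x}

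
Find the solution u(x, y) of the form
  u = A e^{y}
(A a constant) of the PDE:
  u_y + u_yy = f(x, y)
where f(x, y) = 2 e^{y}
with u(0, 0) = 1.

Substitute the ansatz u = A e^{y} into the left-hand side.
Derivatives of the ansatz:
  u_y = A e^{y}
  u_yy = A e^{y}
Term by term:
  u_y = A e^{y}
  u_yy = A e^{y}
So the left-hand side equals
  2 A e^{y}
This must equal f(x, y) = 2 e^{y} identically.
Matching coefficients of the independent functions:
  [e^{y}]:  2 A = 2
Solving: A = 1.
Check against the point condition:
  u(0, 0) = 1  ⟹  A = 1  ✓
Hence u(x, y) = e^{y}.

Answer: u(x, y) = e^{y}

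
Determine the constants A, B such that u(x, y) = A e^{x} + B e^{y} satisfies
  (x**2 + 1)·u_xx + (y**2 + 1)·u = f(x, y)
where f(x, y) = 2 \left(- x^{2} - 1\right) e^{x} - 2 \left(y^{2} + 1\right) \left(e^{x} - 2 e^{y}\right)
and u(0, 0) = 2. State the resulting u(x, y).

Answer: u(x, y) = - 2 e^{x} + 4 e^{y}

Derivation:
Substitute the ansatz u = A e^{x} + B e^{y} into the left-hand side.
Derivatives of the ansatz:
  u_xx = A e^{x}
Term by term:
  (x**2 + 1)·u_xx = A x^{2} e^{x} + A e^{x}
  (y**2 + 1)·u = A y^{2} e^{x} + A e^{x} + B y^{2} e^{y} + B e^{y}
So the left-hand side equals
  A x^{2} e^{x} + A y^{2} e^{x} + 2 A e^{x} + B y^{2} e^{y} + B e^{y}
This must equal f(x, y) identically; expanded, f = - 2 x^{2} e^{x} - 2 y^{2} e^{x} + 4 y^{2} e^{y} - 4 e^{x} + 4 e^{y}.
Matching coefficients of the independent functions:
  [x^{2} e^{x}, y^{2} e^{x}]:  A = -2
  [y^{2} e^{y}, e^{y}]:  B = 4
  [e^{x}]:  2 A = -4
Solving: A = -2, B = 4.
Check against the point condition:
  u(0, 0) = 2  ⟹  A + B = 2  ✓
Hence u(x, y) = - 2 e^{x} + 4 e^{y}.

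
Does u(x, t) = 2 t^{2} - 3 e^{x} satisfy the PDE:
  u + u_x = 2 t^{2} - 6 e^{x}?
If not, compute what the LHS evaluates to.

Answer: Yes

Derivation:
Evaluate each term of the left-hand side for u = 2 t^{2} - 3 e^{x}.
Derivatives:
  u_x = - 3 e^{x}
Terms:
  u = 2 t^{2} - 3 e^{x}
  u_x = - 3 e^{x}
Sum: LHS = 2 t^{2} - 6 e^{x}
This is exactly the given right-hand side, so u is a solution.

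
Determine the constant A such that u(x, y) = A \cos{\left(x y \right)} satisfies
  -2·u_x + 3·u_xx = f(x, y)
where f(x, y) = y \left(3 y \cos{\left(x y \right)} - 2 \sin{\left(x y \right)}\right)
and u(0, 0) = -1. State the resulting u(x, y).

Substitute the ansatz u = A \cos{\left(x y \right)} into the left-hand side.
Derivatives of the ansatz:
  u_x = - A y \sin{\left(x y \right)}
  u_xx = - A y^{2} \cos{\left(x y \right)}
Term by term:
  -2·u_x = 2 A y \sin{\left(x y \right)}
  3·u_xx = - 3 A y^{2} \cos{\left(x y \right)}
So the left-hand side equals
  - 3 A y^{2} \cos{\left(x y \right)} + 2 A y \sin{\left(x y \right)}
This must equal f(x, y) identically; expanded, f = 3 y^{2} \cos{\left(x y \right)} - 2 y \sin{\left(x y \right)}.
Matching coefficients of the independent functions:
  [y \sin{\left(x y \right)}]:  2 A = -2
  [y^{2} \cos{\left(x y \right)}]:  - 3 A = 3
Solving: A = -1.
Check against the point condition:
  u(0, 0) = -1  ⟹  A = -1  ✓
Hence u(x, y) = - \cos{\left(x y \right)}.

Answer: u(x, y) = - \cos{\left(x y \right)}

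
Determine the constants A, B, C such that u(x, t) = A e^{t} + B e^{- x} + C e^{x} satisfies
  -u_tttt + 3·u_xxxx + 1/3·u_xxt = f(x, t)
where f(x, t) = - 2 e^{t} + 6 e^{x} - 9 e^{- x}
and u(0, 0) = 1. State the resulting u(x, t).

Substitute the ansatz u = A e^{t} + B e^{- x} + C e^{x} into the left-hand side.
Derivatives of the ansatz:
  u_tttt = A e^{t}
  u_xxxx = B e^{- x} + C e^{x}
  u_xxt = 0
Term by term:
  -u_tttt = - A e^{t}
  3·u_xxxx = 3 B e^{- x} + 3 C e^{x}
  1/3·u_xxt = 0
So the left-hand side equals
  - A e^{t} + 3 B e^{- x} + 3 C e^{x}
This must equal f(x, t) = - 2 e^{t} + 6 e^{x} - 9 e^{- x} identically.
Matching coefficients of the independent functions:
  [e^{t}]:  - A = -2
  [e^{- x}]:  3 B = -9
  [e^{x}]:  3 C = 6
Solving: A = 2, B = -3, C = 2.
Check against the point condition:
  u(0, 0) = 1  ⟹  A + B + C = 1  ✓
Hence u(x, t) = 2 e^{t} + 2 e^{x} - 3 e^{- x}.

Answer: u(x, t) = 2 e^{t} + 2 e^{x} - 3 e^{- x}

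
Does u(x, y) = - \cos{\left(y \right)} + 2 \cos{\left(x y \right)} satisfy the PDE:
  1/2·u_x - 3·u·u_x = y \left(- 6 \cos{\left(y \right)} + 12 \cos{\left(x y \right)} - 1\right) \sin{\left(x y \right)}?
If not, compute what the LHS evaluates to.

Evaluate each term of the left-hand side for u = - \cos{\left(y \right)} + 2 \cos{\left(x y \right)}.
Derivatives:
  u_x = - 2 y \sin{\left(x y \right)}
Terms:
  1/2·u_x = - y \sin{\left(x y \right)}
  -3·u·u_x = 6 y \left(- \cos{\left(y \right)} + 2 \cos{\left(x y \right)}\right) \sin{\left(x y \right)}
Sum: LHS = y \left(- 6 \cos{\left(y \right)} + 12 \cos{\left(x y \right)} - 1\right) \sin{\left(x y \right)}
This is exactly the given right-hand side, so u is a solution.

Answer: Yes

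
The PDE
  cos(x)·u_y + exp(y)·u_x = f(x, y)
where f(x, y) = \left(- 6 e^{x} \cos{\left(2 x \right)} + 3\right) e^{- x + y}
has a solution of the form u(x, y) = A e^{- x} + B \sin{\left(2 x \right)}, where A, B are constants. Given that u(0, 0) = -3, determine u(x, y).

Substitute the ansatz u = A e^{- x} + B \sin{\left(2 x \right)} into the left-hand side.
Derivatives of the ansatz:
  u_y = 0
  u_x = - A e^{- x} + 2 B \cos{\left(2 x \right)}
Term by term:
  cos(x)·u_y = 0
  exp(y)·u_x = - A e^{- x} e^{y} + 2 B e^{y} \cos{\left(2 x \right)}
So the left-hand side equals
  - A e^{- x} e^{y} + 2 B e^{y} \cos{\left(2 x \right)}
This must equal f(x, y) identically; expanded, f = - 6 e^{y} \cos{\left(2 x \right)} + 3 e^{- x} e^{y}.
Matching coefficients of the independent functions:
  [e^{- x} e^{y}]:  - A = 3
  [e^{y} \cos{\left(2 x \right)}]:  2 B = -6
Solving: A = -3, B = -3.
Check against the point condition:
  u(0, 0) = -3  ⟹  A = -3  ✓
Hence u(x, y) = - 3 \sin{\left(2 x \right)} - 3 e^{- x}.

Answer: u(x, y) = - 3 \sin{\left(2 x \right)} - 3 e^{- x}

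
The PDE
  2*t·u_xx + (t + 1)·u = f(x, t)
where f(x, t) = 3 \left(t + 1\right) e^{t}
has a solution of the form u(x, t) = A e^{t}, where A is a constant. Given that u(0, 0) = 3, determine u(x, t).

Answer: u(x, t) = 3 e^{t}

Derivation:
Substitute the ansatz u = A e^{t} into the left-hand side.
Derivatives of the ansatz:
  u_xx = 0
Term by term:
  2*t·u_xx = 0
  (t + 1)·u = A t e^{t} + A e^{t}
So the left-hand side equals
  A t e^{t} + A e^{t}
This must equal f(x, t) identically; expanded, f = 3 t e^{t} + 3 e^{t}.
Matching coefficients of the independent functions:
  [t e^{t}, e^{t}]:  A = 3
Solving: A = 3.
Check against the point condition:
  u(0, 0) = 3  ⟹  A = 3  ✓
Hence u(x, t) = 3 e^{t}.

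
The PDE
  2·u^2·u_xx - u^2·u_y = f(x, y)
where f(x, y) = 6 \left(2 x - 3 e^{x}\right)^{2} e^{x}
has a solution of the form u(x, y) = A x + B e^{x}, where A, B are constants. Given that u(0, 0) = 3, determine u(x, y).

Substitute the ansatz u = A x + B e^{x} into the left-hand side.
Derivatives of the ansatz:
  u_xx = B e^{x}
  u_y = 0
Term by term:
  2·u^2·u_xx = 2 A^{2} B x^{2} e^{x} + 4 A B^{2} x e^{2 x} + 2 B^{3} e^{3 x}
  -u^2·u_y = 0
So the left-hand side equals
  2 A^{2} B x^{2} e^{x} + 4 A B^{2} x e^{2 x} + 2 B^{3} e^{3 x}
This must equal f(x, y) identically; expanded, f = 24 x^{2} e^{x} - 72 x e^{2 x} + 54 e^{3 x}.
Matching coefficients of the independent functions:
  [x e^{2 x}]:  4 A B^{2} = -72
  [x^{2} e^{x}]:  2 A^{2} B = 24
  [e^{3 x}]:  2 B^{3} = 54
Solving: A = -2, B = 3.
Check against the point condition:
  u(0, 0) = 3  ⟹  B = 3  ✓
Hence u(x, y) = - 2 x + 3 e^{x}.

Answer: u(x, y) = - 2 x + 3 e^{x}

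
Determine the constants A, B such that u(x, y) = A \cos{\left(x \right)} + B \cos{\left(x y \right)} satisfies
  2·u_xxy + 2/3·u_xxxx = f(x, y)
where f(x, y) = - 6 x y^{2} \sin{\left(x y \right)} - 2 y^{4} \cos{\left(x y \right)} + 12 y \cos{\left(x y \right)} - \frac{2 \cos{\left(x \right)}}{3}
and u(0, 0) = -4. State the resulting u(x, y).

Answer: u(x, y) = - \cos{\left(x \right)} - 3 \cos{\left(x y \right)}

Derivation:
Substitute the ansatz u = A \cos{\left(x \right)} + B \cos{\left(x y \right)} into the left-hand side.
Derivatives of the ansatz:
  u_xxy = B x y^{2} \sin{\left(x y \right)} - 2 B y \cos{\left(x y \right)}
  u_xxxx = A \cos{\left(x \right)} + B y^{4} \cos{\left(x y \right)}
Term by term:
  2·u_xxy = 2 B x y^{2} \sin{\left(x y \right)} - 4 B y \cos{\left(x y \right)}
  2/3·u_xxxx = \frac{2 A \cos{\left(x \right)}}{3} + \frac{2 B y^{4} \cos{\left(x y \right)}}{3}
So the left-hand side equals
  \frac{2 A \cos{\left(x \right)}}{3} + 2 B x y^{2} \sin{\left(x y \right)} + \frac{2 B y^{4} \cos{\left(x y \right)}}{3} - 4 B y \cos{\left(x y \right)}
This must equal f(x, y) = - 6 x y^{2} \sin{\left(x y \right)} - 2 y^{4} \cos{\left(x y \right)} + 12 y \cos{\left(x y \right)} - \frac{2 \cos{\left(x \right)}}{3} identically.
Matching coefficients of the independent functions:
  [y \cos{\left(x y \right)}]:  - 4 B = 12
  [y^{4} \cos{\left(x y \right)}]:  \frac{2 B}{3} = -2
  [x y^{2} \sin{\left(x y \right)}]:  2 B = -6
  [\cos{\left(x \right)}]:  \frac{2 A}{3} = - \frac{2}{3}
Solving: A = -1, B = -3.
Check against the point condition:
  u(0, 0) = -4  ⟹  A + B = -4  ✓
Hence u(x, y) = - \cos{\left(x \right)} - 3 \cos{\left(x y \right)}.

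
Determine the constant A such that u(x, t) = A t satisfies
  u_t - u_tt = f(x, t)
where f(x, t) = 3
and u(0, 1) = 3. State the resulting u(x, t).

Substitute the ansatz u = A t into the left-hand side.
Derivatives of the ansatz:
  u_t = A
  u_tt = 0
Term by term:
  u_t = A
  -u_tt = 0
So the left-hand side equals
  A
This must equal f(x, t) = 3 identically.
Matching coefficients of the independent functions:
  [constant term]:  A = 3
Solving: A = 3.
Check against the point condition:
  u(0, 1) = 3  ⟹  A = 3  ✓
Hence u(x, t) = 3 t.

Answer: u(x, t) = 3 t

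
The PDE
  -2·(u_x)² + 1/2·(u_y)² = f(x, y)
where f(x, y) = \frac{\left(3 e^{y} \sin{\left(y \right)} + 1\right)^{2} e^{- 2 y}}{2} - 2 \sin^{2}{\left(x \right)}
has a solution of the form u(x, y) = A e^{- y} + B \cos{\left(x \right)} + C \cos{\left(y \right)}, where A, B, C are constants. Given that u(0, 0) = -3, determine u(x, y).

Answer: u(x, y) = \cos{\left(x \right)} - 3 \cos{\left(y \right)} - e^{- y}

Derivation:
Substitute the ansatz u = A e^{- y} + B \cos{\left(x \right)} + C \cos{\left(y \right)} into the left-hand side.
Derivatives of the ansatz:
  u_x = - B \sin{\left(x \right)}
  u_y = - A e^{- y} - C \sin{\left(y \right)}
Term by term:
  -2·(u_x)² = - 2 B^{2} \sin^{2}{\left(x \right)}
  1/2·(u_y)² = \frac{A^{2} e^{- 2 y}}{2} + A C e^{- y} \sin{\left(y \right)} + \frac{C^{2} \sin^{2}{\left(y \right)}}{2}
So the left-hand side equals
  \frac{A^{2} e^{- 2 y}}{2} + A C e^{- y} \sin{\left(y \right)} - 2 B^{2} \sin^{2}{\left(x \right)} + \frac{C^{2} \sin^{2}{\left(y \right)}}{2}
This must equal f(x, y) identically; expanded, f = - 2 \sin^{2}{\left(x \right)} + \frac{9 \sin^{2}{\left(y \right)}}{2} + 3 e^{- y} \sin{\left(y \right)} + \frac{e^{- 2 y}}{2}.
Matching coefficients of the independent functions:
  [e^{- y} \sin{\left(y \right)}]:  A C = 3
  [e^{- 2 y}]:  \frac{A^{2}}{2} = \frac{1}{2}
  [\sin^{2}{\left(x \right)}]:  - 2 B^{2} = -2
  [\sin^{2}{\left(y \right)}]:  \frac{C^{2}}{2} = \frac{9}{2}
These equations allow (A, B, C) = (-1, -1, -3) or (-1, 1, -3) or (1, -1, 3) or (1, 1, 3).
Impose the point condition(s):
  u(0, 0) = -3  ⟹  A + B + C = -3
Only A = -1, B = 1, C = -3 satisfies everything.
Hence u(x, y) = \cos{\left(x \right)} - 3 \cos{\left(y \right)} - e^{- y}.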